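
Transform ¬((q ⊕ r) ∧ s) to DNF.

¬((q ⊕ r) ∧ s)
= ¬(((q ∧ ¬r) ∨ (¬q ∧ r)) ∧ s)   [expand ⊕]
= ¬((q ∧ ¬r) ∨ (¬q ∧ r)) ∨ ¬s   [De Morgan]
= (¬(q ∧ ¬r) ∧ ¬(¬q ∧ r)) ∨ ¬s   [De Morgan]
= ((¬q ∨ ¬¬r) ∧ ¬(¬q ∧ r)) ∨ ¬s   [De Morgan]
= ((¬q ∨ r) ∧ ¬(¬q ∧ r)) ∨ ¬s   [double negation]
= ((¬q ∨ r) ∧ (¬¬q ∨ ¬r)) ∨ ¬s   [De Morgan]
= ((¬q ∨ r) ∧ (q ∨ ¬r)) ∨ ¬s   [double negation]
= (¬q ∧ q) ∨ (¬q ∧ ¬r) ∨ (r ∧ q) ∨ (r ∧ ¬r) ∨ ¬s   [distribute ∧ over ∨]
= (¬q ∧ ¬r) ∨ (r ∧ q) ∨ ¬s   [simplify]

(¬q ∧ ¬r) ∨ (r ∧ q) ∨ ¬s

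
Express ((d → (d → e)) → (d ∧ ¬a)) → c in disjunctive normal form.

¬d ∨ (e ∧ a) ∨ c

((d → (d → e)) → (d ∧ ¬a)) → c
≡ ¬((d → (d → e)) → (d ∧ ¬a)) ∨ c   (eliminate →)
≡ ¬(¬(d → (d → e)) ∨ (d ∧ ¬a)) ∨ c   (eliminate →)
≡ ¬(¬(¬d ∨ (d → e)) ∨ (d ∧ ¬a)) ∨ c   (eliminate →)
≡ ¬(¬(¬d ∨ ¬d ∨ e) ∨ (d ∧ ¬a)) ∨ c   (eliminate →)
≡ (¬¬(¬d ∨ ¬d ∨ e) ∧ ¬(d ∧ ¬a)) ∨ c   (De Morgan)
≡ ((¬d ∨ ¬d ∨ e) ∧ ¬(d ∧ ¬a)) ∨ c   (double negation)
≡ ((¬d ∨ ¬d ∨ e) ∧ (¬d ∨ ¬¬a)) ∨ c   (De Morgan)
≡ ((¬d ∨ ¬d ∨ e) ∧ (¬d ∨ a)) ∨ c   (double negation)
≡ (¬d ∧ ¬d) ∨ (¬d ∧ a) ∨ (¬d ∧ ¬d) ∨ (¬d ∧ a) ∨ (e ∧ ¬d) ∨ (e ∧ a) ∨ c   (distribute ∧ over ∨)
≡ ¬d ∨ (e ∧ a) ∨ c   (simplify)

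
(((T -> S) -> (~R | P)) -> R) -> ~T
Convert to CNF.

~R | ~T

(((T -> S) -> (~R | P)) -> R) -> ~T
≡ ~(((T -> S) -> (~R | P)) -> R) | ~T   — eliminate ->
≡ ~(~((T -> S) -> (~R | P)) | R) | ~T   — eliminate ->
≡ ~(~(~(T -> S) | ~R | P) | R) | ~T   — eliminate ->
≡ ~(~(~(~T | S) | ~R | P) | R) | ~T   — eliminate ->
≡ (~~(~(~T | S) | ~R | P) & ~R) | ~T   — De Morgan
≡ ((~(~T | S) | ~R | P) & ~R) | ~T   — double negation
≡ (((~~T & ~S) | ~R | P) & ~R) | ~T   — De Morgan
≡ (((T & ~S) | ~R | P) & ~R) | ~T   — double negation
≡ (T | ~R | P | ~T) & (~S | ~R | P | ~T) & (~R | ~T)   — distribute | over &
≡ ~R | ~T   — simplify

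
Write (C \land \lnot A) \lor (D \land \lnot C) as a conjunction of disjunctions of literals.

(C \land \lnot A) \lor (D \land \lnot C)
= (C \lor D) \land (C \lor \lnot C) \land (\lnot A \lor D) \land (\lnot A \lor \lnot C)   (distribute \lor over \land)
= (C \lor D) \land (\lnot A \lor D) \land (\lnot A \lor \lnot C)   (simplify)

(C \lor D) \land (\lnot A \lor D) \land (\lnot A \lor \lnot C)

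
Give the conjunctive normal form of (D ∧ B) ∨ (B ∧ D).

D ∧ B

(D ∧ B) ∨ (B ∧ D)
≡ (D ∨ B) ∧ (D ∨ D) ∧ (B ∨ B) ∧ (B ∨ D)   — distribute ∨ over ∧
≡ D ∧ B   — simplify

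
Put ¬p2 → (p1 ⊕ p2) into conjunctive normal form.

¬p2 → (p1 ⊕ p2)
= ¬¬p2 ∨ (p1 ⊕ p2)   [eliminate →]
= ¬¬p2 ∨ ((p1 ∨ p2) ∧ ¬(p1 ∧ p2))   [expand ⊕]
= p2 ∨ ((p1 ∨ p2) ∧ ¬(p1 ∧ p2))   [double negation]
= p2 ∨ ((p1 ∨ p2) ∧ (¬p1 ∨ ¬p2))   [De Morgan]
= (p2 ∨ p1 ∨ p2) ∧ (p2 ∨ ¬p1 ∨ ¬p2)   [distribute ∨ over ∧]
= p2 ∨ p1   [simplify]

p2 ∨ p1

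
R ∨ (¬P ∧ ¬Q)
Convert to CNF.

R ∨ (¬P ∧ ¬Q)
= (R ∨ ¬P) ∧ (R ∨ ¬Q)   [distribute ∨ over ∧]

(R ∨ ¬P) ∧ (R ∨ ¬Q)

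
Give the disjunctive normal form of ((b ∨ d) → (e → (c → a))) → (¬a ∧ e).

((b ∨ d) → (e → (c → a))) → (¬a ∧ e)
⇔ ¬((b ∨ d) → (e → (c → a))) ∨ (¬a ∧ e)   [eliminate →]
⇔ ¬(¬(b ∨ d) ∨ (e → (c → a))) ∨ (¬a ∧ e)   [eliminate →]
⇔ ¬(¬(b ∨ d) ∨ ¬e ∨ (c → a)) ∨ (¬a ∧ e)   [eliminate →]
⇔ ¬(¬(b ∨ d) ∨ ¬e ∨ ¬c ∨ a) ∨ (¬a ∧ e)   [eliminate →]
⇔ (¬¬(b ∨ d) ∧ ¬¬e ∧ ¬¬c ∧ ¬a) ∨ (¬a ∧ e)   [De Morgan]
⇔ ((b ∨ d) ∧ ¬¬e ∧ ¬¬c ∧ ¬a) ∨ (¬a ∧ e)   [double negation]
⇔ ((b ∨ d) ∧ e ∧ ¬¬c ∧ ¬a) ∨ (¬a ∧ e)   [double negation]
⇔ ((b ∨ d) ∧ e ∧ c ∧ ¬a) ∨ (¬a ∧ e)   [double negation]
⇔ (b ∧ e ∧ c ∧ ¬a) ∨ (d ∧ e ∧ c ∧ ¬a) ∨ (¬a ∧ e)   [distribute ∧ over ∨]
⇔ ¬a ∧ e   [simplify]

¬a ∧ e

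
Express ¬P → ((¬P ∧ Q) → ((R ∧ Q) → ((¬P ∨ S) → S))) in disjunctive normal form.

¬P → ((¬P ∧ Q) → ((R ∧ Q) → ((¬P ∨ S) → S)))
⇔ ¬¬P ∨ ((¬P ∧ Q) → ((R ∧ Q) → ((¬P ∨ S) → S)))   [eliminate →]
⇔ ¬¬P ∨ ¬(¬P ∧ Q) ∨ ((R ∧ Q) → ((¬P ∨ S) → S))   [eliminate →]
⇔ ¬¬P ∨ ¬(¬P ∧ Q) ∨ ¬(R ∧ Q) ∨ ((¬P ∨ S) → S)   [eliminate →]
⇔ ¬¬P ∨ ¬(¬P ∧ Q) ∨ ¬(R ∧ Q) ∨ ¬(¬P ∨ S) ∨ S   [eliminate →]
⇔ P ∨ ¬(¬P ∧ Q) ∨ ¬(R ∧ Q) ∨ ¬(¬P ∨ S) ∨ S   [double negation]
⇔ P ∨ ¬¬P ∨ ¬Q ∨ ¬(R ∧ Q) ∨ ¬(¬P ∨ S) ∨ S   [De Morgan]
⇔ P ∨ P ∨ ¬Q ∨ ¬(R ∧ Q) ∨ ¬(¬P ∨ S) ∨ S   [double negation]
⇔ P ∨ P ∨ ¬Q ∨ ¬R ∨ ¬Q ∨ ¬(¬P ∨ S) ∨ S   [De Morgan]
⇔ P ∨ P ∨ ¬Q ∨ ¬R ∨ ¬Q ∨ (¬¬P ∧ ¬S) ∨ S   [De Morgan]
⇔ P ∨ P ∨ ¬Q ∨ ¬R ∨ ¬Q ∨ (P ∧ ¬S) ∨ S   [double negation]
⇔ P ∨ ¬Q ∨ ¬R ∨ S   [simplify]

P ∨ ¬Q ∨ ¬R ∨ S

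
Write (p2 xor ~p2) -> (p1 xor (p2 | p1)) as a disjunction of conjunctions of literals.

(p2 xor ~p2) -> (p1 xor (p2 | p1))
≡ ~(p2 xor ~p2) | (p1 xor (p2 | p1))   [eliminate ->]
≡ ~((p2 & ~~p2) | (~p2 & ~p2)) | (p1 xor (p2 | p1))   [expand xor]
≡ ~((p2 & ~~p2) | (~p2 & ~p2)) | (p1 & ~(p2 | p1)) | (~p1 & (p2 | p1))   [expand xor]
≡ (~(p2 & ~~p2) & ~(~p2 & ~p2)) | (p1 & ~(p2 | p1)) | (~p1 & (p2 | p1))   [De Morgan]
≡ ((~p2 | ~~~p2) & ~(~p2 & ~p2)) | (p1 & ~(p2 | p1)) | (~p1 & (p2 | p1))   [De Morgan]
≡ ((~p2 | ~p2) & ~(~p2 & ~p2)) | (p1 & ~(p2 | p1)) | (~p1 & (p2 | p1))   [double negation]
≡ ((~p2 | ~p2) & (~~p2 | ~~p2)) | (p1 & ~(p2 | p1)) | (~p1 & (p2 | p1))   [De Morgan]
≡ ((~p2 | ~p2) & (p2 | ~~p2)) | (p1 & ~(p2 | p1)) | (~p1 & (p2 | p1))   [double negation]
≡ ((~p2 | ~p2) & (p2 | p2)) | (p1 & ~(p2 | p1)) | (~p1 & (p2 | p1))   [double negation]
≡ ((~p2 | ~p2) & (p2 | p2)) | (p1 & ~p2 & ~p1) | (~p1 & (p2 | p1))   [De Morgan]
≡ (~p2 & p2) | (~p2 & p2) | (~p2 & p2) | (~p2 & p2) | (p1 & ~p2 & ~p1) | (~p1 & p2) | (~p1 & p1)   [distribute & over |]
≡ ~p1 & p2   [simplify]

~p1 & p2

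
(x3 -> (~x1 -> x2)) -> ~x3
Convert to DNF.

(x3 & ~x1 & ~x2) | ~x3

(x3 -> (~x1 -> x2)) -> ~x3
= ~(x3 -> (~x1 -> x2)) | ~x3
= ~(~x3 | (~x1 -> x2)) | ~x3
= ~(~x3 | ~~x1 | x2) | ~x3
= (~~x3 & ~~~x1 & ~x2) | ~x3
= (x3 & ~~~x1 & ~x2) | ~x3
= (x3 & ~x1 & ~x2) | ~x3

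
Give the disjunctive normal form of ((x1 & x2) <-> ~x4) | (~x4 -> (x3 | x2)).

((x1 & x2) <-> ~x4) | (~x4 -> (x3 | x2))
= (((x1 & x2) -> ~x4) & (~x4 -> (x1 & x2))) | (~x4 -> (x3 | x2))   [eliminate <->]
= ((~(x1 & x2) | ~x4) & (~x4 -> (x1 & x2))) | (~x4 -> (x3 | x2))   [eliminate ->]
= ((~(x1 & x2) | ~x4) & (~~x4 | (x1 & x2))) | (~x4 -> (x3 | x2))   [eliminate ->]
= ((~(x1 & x2) | ~x4) & (~~x4 | (x1 & x2))) | ~~x4 | x3 | x2   [eliminate ->]
= ((~x1 | ~x2 | ~x4) & (~~x4 | (x1 & x2))) | ~~x4 | x3 | x2   [De Morgan]
= ((~x1 | ~x2 | ~x4) & (x4 | (x1 & x2))) | ~~x4 | x3 | x2   [double negation]
= ((~x1 | ~x2 | ~x4) & (x4 | (x1 & x2))) | x4 | x3 | x2   [double negation]
= (~x1 & x4) | (~x1 & x1 & x2) | (~x2 & x4) | (~x2 & x1 & x2) | (~x4 & x4) | (~x4 & x1 & x2) | x4 | x3 | x2   [distribute & over |]
= x4 | x3 | x2   [simplify]

x4 | x3 | x2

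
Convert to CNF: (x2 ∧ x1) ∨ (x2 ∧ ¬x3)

(x2 ∧ x1) ∨ (x2 ∧ ¬x3)
≡ (x2 ∨ x2) ∧ (x2 ∨ ¬x3) ∧ (x1 ∨ x2) ∧ (x1 ∨ ¬x3)   [distribute ∨ over ∧]
≡ x2 ∧ (x1 ∨ ¬x3)   [simplify]

x2 ∧ (x1 ∨ ¬x3)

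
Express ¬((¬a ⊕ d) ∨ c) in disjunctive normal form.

(a ∧ ¬d ∧ ¬c) ∨ (d ∧ ¬a ∧ ¬c)

¬((¬a ⊕ d) ∨ c)
= ¬((¬a ∧ ¬d) ∨ (¬¬a ∧ d) ∨ c)   [expand ⊕]
= ¬(¬a ∧ ¬d) ∧ ¬(¬¬a ∧ d) ∧ ¬c   [De Morgan]
= (¬¬a ∨ ¬¬d) ∧ ¬(¬¬a ∧ d) ∧ ¬c   [De Morgan]
= (a ∨ ¬¬d) ∧ ¬(¬¬a ∧ d) ∧ ¬c   [double negation]
= (a ∨ d) ∧ ¬(¬¬a ∧ d) ∧ ¬c   [double negation]
= (a ∨ d) ∧ (¬¬¬a ∨ ¬d) ∧ ¬c   [De Morgan]
= (a ∨ d) ∧ (¬a ∨ ¬d) ∧ ¬c   [double negation]
= (a ∧ ¬a ∧ ¬c) ∨ (a ∧ ¬d ∧ ¬c) ∨ (d ∧ ¬a ∧ ¬c) ∨ (d ∧ ¬d ∧ ¬c)   [distribute ∧ over ∨]
= (a ∧ ¬d ∧ ¬c) ∨ (d ∧ ¬a ∧ ¬c)   [simplify]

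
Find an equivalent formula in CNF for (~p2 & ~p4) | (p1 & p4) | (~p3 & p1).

(~p2 | p1) & (~p2 | p4 | ~p3) & (~p4 | p1)

(~p2 & ~p4) | (p1 & p4) | (~p3 & p1)
≡ (~p2 | p1 | ~p3) & (~p2 | p1 | p1) & (~p2 | p4 | ~p3) & (~p2 | p4 | p1) & (~p4 | p1 | ~p3) & (~p4 | p1 | p1) & (~p4 | p4 | ~p3) & (~p4 | p4 | p1)   [distribute | over &]
≡ (~p2 | p1) & (~p2 | p4 | ~p3) & (~p4 | p1)   [simplify]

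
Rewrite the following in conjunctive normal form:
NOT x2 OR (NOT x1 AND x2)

NOT x2 OR (NOT x1 AND x2)
⇔ (NOT x2 OR NOT x1) AND (NOT x2 OR x2)   (distribute OR over AND)
⇔ NOT x2 OR NOT x1   (simplify)

NOT x2 OR NOT x1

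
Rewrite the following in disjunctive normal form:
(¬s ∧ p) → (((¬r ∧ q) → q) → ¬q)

s ∨ ¬p ∨ ¬q

(¬s ∧ p) → (((¬r ∧ q) → q) → ¬q)
≡ ¬(¬s ∧ p) ∨ (((¬r ∧ q) → q) → ¬q)   [eliminate →]
≡ ¬(¬s ∧ p) ∨ ¬((¬r ∧ q) → q) ∨ ¬q   [eliminate →]
≡ ¬(¬s ∧ p) ∨ ¬(¬(¬r ∧ q) ∨ q) ∨ ¬q   [eliminate →]
≡ ¬¬s ∨ ¬p ∨ ¬(¬(¬r ∧ q) ∨ q) ∨ ¬q   [De Morgan]
≡ s ∨ ¬p ∨ ¬(¬(¬r ∧ q) ∨ q) ∨ ¬q   [double negation]
≡ s ∨ ¬p ∨ (¬¬(¬r ∧ q) ∧ ¬q) ∨ ¬q   [De Morgan]
≡ s ∨ ¬p ∨ (¬r ∧ q ∧ ¬q) ∨ ¬q   [double negation]
≡ s ∨ ¬p ∨ ¬q   [simplify]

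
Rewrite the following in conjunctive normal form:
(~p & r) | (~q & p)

(~p | ~q) & (r | ~q) & (r | p)

(~p & r) | (~q & p)
⇔ (~p | ~q) & (~p | p) & (r | ~q) & (r | p)   [distribute | over &]
⇔ (~p | ~q) & (r | ~q) & (r | p)   [simplify]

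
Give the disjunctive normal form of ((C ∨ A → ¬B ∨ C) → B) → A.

¬B ∨ A

((C ∨ A → ¬B ∨ C) → B) → A
≡ ¬((C ∨ A → ¬B ∨ C) → B) ∨ A   — eliminate →
≡ ¬(¬(C ∨ A → ¬B ∨ C) ∨ B) ∨ A   — eliminate →
≡ ¬(¬(¬(C ∨ A) ∨ ¬B ∨ C) ∨ B) ∨ A   — eliminate →
≡ ¬¬(¬(C ∨ A) ∨ ¬B ∨ C) ∧ ¬B ∨ A   — De Morgan
≡ (¬(C ∨ A) ∨ ¬B ∨ C) ∧ ¬B ∨ A   — double negation
≡ (¬C ∧ ¬A ∨ ¬B ∨ C) ∧ ¬B ∨ A   — De Morgan
≡ ¬C ∧ ¬A ∧ ¬B ∨ ¬B ∧ ¬B ∨ C ∧ ¬B ∨ A   — distribute ∧ over ∨
≡ ¬B ∨ A   — simplify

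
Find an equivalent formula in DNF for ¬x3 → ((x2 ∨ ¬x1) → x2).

¬x3 → ((x2 ∨ ¬x1) → x2)
= ¬¬x3 ∨ ((x2 ∨ ¬x1) → x2)   [eliminate →]
= ¬¬x3 ∨ ¬(x2 ∨ ¬x1) ∨ x2   [eliminate →]
= x3 ∨ ¬(x2 ∨ ¬x1) ∨ x2   [double negation]
= x3 ∨ (¬x2 ∧ ¬¬x1) ∨ x2   [De Morgan]
= x3 ∨ (¬x2 ∧ x1) ∨ x2   [double negation]

x3 ∨ (¬x2 ∧ x1) ∨ x2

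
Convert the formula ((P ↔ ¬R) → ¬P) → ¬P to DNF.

((P ↔ ¬R) → ¬P) → ¬P
≡ ¬((P ↔ ¬R) → ¬P) ∨ ¬P   [eliminate →]
≡ ¬(¬(P ↔ ¬R) ∨ ¬P) ∨ ¬P   [eliminate →]
≡ ¬(¬((P → ¬R) ∧ (¬R → P)) ∨ ¬P) ∨ ¬P   [eliminate ↔]
≡ ¬(¬((¬P ∨ ¬R) ∧ (¬R → P)) ∨ ¬P) ∨ ¬P   [eliminate →]
≡ ¬(¬((¬P ∨ ¬R) ∧ (¬¬R ∨ P)) ∨ ¬P) ∨ ¬P   [eliminate →]
≡ (¬¬((¬P ∨ ¬R) ∧ (¬¬R ∨ P)) ∧ ¬¬P) ∨ ¬P   [De Morgan]
≡ ((¬P ∨ ¬R) ∧ (¬¬R ∨ P) ∧ ¬¬P) ∨ ¬P   [double negation]
≡ ((¬P ∨ ¬R) ∧ (R ∨ P) ∧ ¬¬P) ∨ ¬P   [double negation]
≡ ((¬P ∨ ¬R) ∧ (R ∨ P) ∧ P) ∨ ¬P   [double negation]
≡ (¬P ∧ R ∧ P) ∨ (¬P ∧ P ∧ P) ∨ (¬R ∧ R ∧ P) ∨ (¬R ∧ P ∧ P) ∨ ¬P   [distribute ∧ over ∨]
≡ (¬R ∧ P) ∨ ¬P   [simplify]

(¬R ∧ P) ∨ ¬P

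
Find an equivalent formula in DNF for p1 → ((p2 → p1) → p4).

p1 → ((p2 → p1) → p4)
⇔ ¬p1 ∨ ((p2 → p1) → p4)
⇔ ¬p1 ∨ ¬(p2 → p1) ∨ p4
⇔ ¬p1 ∨ ¬(¬p2 ∨ p1) ∨ p4
⇔ ¬p1 ∨ (¬¬p2 ∧ ¬p1) ∨ p4
⇔ ¬p1 ∨ (p2 ∧ ¬p1) ∨ p4
⇔ ¬p1 ∨ p4

¬p1 ∨ p4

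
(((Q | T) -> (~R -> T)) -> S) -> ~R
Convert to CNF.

(((Q | T) -> (~R -> T)) -> S) -> ~R
≡ ~(((Q | T) -> (~R -> T)) -> S) | ~R
≡ ~(~((Q | T) -> (~R -> T)) | S) | ~R
≡ ~(~(~(Q | T) | (~R -> T)) | S) | ~R
≡ ~(~(~(Q | T) | ~~R | T) | S) | ~R
≡ (~~(~(Q | T) | ~~R | T) & ~S) | ~R
≡ ((~(Q | T) | ~~R | T) & ~S) | ~R
≡ (((~Q & ~T) | ~~R | T) & ~S) | ~R
≡ (((~Q & ~T) | R | T) & ~S) | ~R
≡ (~Q | R | T | ~R) & (~T | R | T | ~R) & (~S | ~R)
≡ ~S | ~R

~S | ~R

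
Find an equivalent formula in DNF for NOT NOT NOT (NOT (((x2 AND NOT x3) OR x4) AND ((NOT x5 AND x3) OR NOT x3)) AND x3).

(x4 AND NOT x5 AND x3) OR NOT x3

NOT NOT NOT (NOT (((x2 AND NOT x3) OR x4) AND ((NOT x5 AND x3) OR NOT x3)) AND x3)
⇔ NOT (NOT (((x2 AND NOT x3) OR x4) AND ((NOT x5 AND x3) OR NOT x3)) AND x3)   [double negation]
⇔ NOT NOT (((x2 AND NOT x3) OR x4) AND ((NOT x5 AND x3) OR NOT x3)) OR NOT x3   [De Morgan]
⇔ (((x2 AND NOT x3) OR x4) AND ((NOT x5 AND x3) OR NOT x3)) OR NOT x3   [double negation]
⇔ (x2 AND NOT x3 AND NOT x5 AND x3) OR (x2 AND NOT x3 AND NOT x3) OR (x4 AND NOT x5 AND x3) OR (x4 AND NOT x3) OR NOT x3   [distribute AND over OR]
⇔ (x4 AND NOT x5 AND x3) OR NOT x3   [simplify]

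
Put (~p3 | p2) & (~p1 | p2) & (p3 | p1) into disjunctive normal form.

(~p3 | p2) & (~p1 | p2) & (p3 | p1)
⇔ (~p3 & ~p1 & p3) | (~p3 & ~p1 & p1) | (~p3 & p2 & p3) | (~p3 & p2 & p1) | (p2 & ~p1 & p3) | (p2 & ~p1 & p1) | (p2 & p2 & p3) | (p2 & p2 & p1)   [distribute & over |]
⇔ (p2 & p3) | (p2 & p1)   [simplify]

(p2 & p3) | (p2 & p1)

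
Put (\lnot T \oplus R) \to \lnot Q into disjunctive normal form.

(T \land \lnot R) \lor (R \land \lnot T) \lor \lnot Q

(\lnot T \oplus R) \to \lnot Q
= \lnot (\lnot T \oplus R) \lor \lnot Q   [eliminate \to]
= \lnot ((\lnot T \land \lnot R) \lor (\lnot \lnot T \land R)) \lor \lnot Q   [expand \oplus]
= (\lnot (\lnot T \land \lnot R) \land \lnot (\lnot \lnot T \land R)) \lor \lnot Q   [De Morgan]
= ((\lnot \lnot T \lor \lnot \lnot R) \land \lnot (\lnot \lnot T \land R)) \lor \lnot Q   [De Morgan]
= ((T \lor \lnot \lnot R) \land \lnot (\lnot \lnot T \land R)) \lor \lnot Q   [double negation]
= ((T \lor R) \land \lnot (\lnot \lnot T \land R)) \lor \lnot Q   [double negation]
= ((T \lor R) \land (\lnot \lnot \lnot T \lor \lnot R)) \lor \lnot Q   [De Morgan]
= ((T \lor R) \land (\lnot T \lor \lnot R)) \lor \lnot Q   [double negation]
= (T \land \lnot T) \lor (T \land \lnot R) \lor (R \land \lnot T) \lor (R \land \lnot R) \lor \lnot Q   [distribute \land over \lor]
= (T \land \lnot R) \lor (R \land \lnot T) \lor \lnot Q   [simplify]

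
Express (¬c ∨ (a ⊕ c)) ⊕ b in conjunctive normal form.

(¬c ∨ ¬a ∨ b) ∧ (c ∨ ¬b) ∧ (¬c ∨ a ∨ ¬b)

(¬c ∨ (a ⊕ c)) ⊕ b
≡ (¬c ∨ (a ⊕ c) ∨ b) ∧ ¬((¬c ∨ (a ⊕ c)) ∧ b)   — expand ⊕
≡ (¬c ∨ ((a ∨ c) ∧ ¬(a ∧ c)) ∨ b) ∧ ¬((¬c ∨ (a ⊕ c)) ∧ b)   — expand ⊕
≡ (¬c ∨ ((a ∨ c) ∧ ¬(a ∧ c)) ∨ b) ∧ ¬((¬c ∨ ((a ∨ c) ∧ ¬(a ∧ c))) ∧ b)   — expand ⊕
≡ (¬c ∨ ((a ∨ c) ∧ (¬a ∨ ¬c)) ∨ b) ∧ ¬((¬c ∨ ((a ∨ c) ∧ ¬(a ∧ c))) ∧ b)   — De Morgan
≡ (¬c ∨ ((a ∨ c) ∧ (¬a ∨ ¬c)) ∨ b) ∧ (¬(¬c ∨ ((a ∨ c) ∧ ¬(a ∧ c))) ∨ ¬b)   — De Morgan
≡ (¬c ∨ ((a ∨ c) ∧ (¬a ∨ ¬c)) ∨ b) ∧ ((¬¬c ∧ ¬((a ∨ c) ∧ ¬(a ∧ c))) ∨ ¬b)   — De Morgan
≡ (¬c ∨ ((a ∨ c) ∧ (¬a ∨ ¬c)) ∨ b) ∧ ((c ∧ ¬((a ∨ c) ∧ ¬(a ∧ c))) ∨ ¬b)   — double negation
≡ (¬c ∨ ((a ∨ c) ∧ (¬a ∨ ¬c)) ∨ b) ∧ ((c ∧ (¬(a ∨ c) ∨ ¬¬(a ∧ c))) ∨ ¬b)   — De Morgan
≡ (¬c ∨ ((a ∨ c) ∧ (¬a ∨ ¬c)) ∨ b) ∧ ((c ∧ ((¬a ∧ ¬c) ∨ ¬¬(a ∧ c))) ∨ ¬b)   — De Morgan
≡ (¬c ∨ ((a ∨ c) ∧ (¬a ∨ ¬c)) ∨ b) ∧ ((c ∧ ((¬a ∧ ¬c) ∨ (a ∧ c))) ∨ ¬b)   — double negation
≡ (¬c ∨ a ∨ c ∨ b) ∧ (¬c ∨ ¬a ∨ ¬c ∨ b) ∧ (c ∨ ¬b) ∧ (¬a ∨ a ∨ ¬b) ∧ (¬a ∨ c ∨ ¬b) ∧ (¬c ∨ a ∨ ¬b) ∧ (¬c ∨ c ∨ ¬b)   — distribute ∨ over ∧
≡ (¬c ∨ ¬a ∨ b) ∧ (c ∨ ¬b) ∧ (¬c ∨ a ∨ ¬b)   — simplify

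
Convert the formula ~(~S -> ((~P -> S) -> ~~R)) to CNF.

~S & (P | S) & ~R

~(~S -> ((~P -> S) -> ~~R))
≡ ~(~~S | ((~P -> S) -> ~~R))   [eliminate ->]
≡ ~(~~S | ~(~P -> S) | ~~R)   [eliminate ->]
≡ ~(~~S | ~(~~P | S) | ~~R)   [eliminate ->]
≡ ~~~S & ~~(~~P | S) & ~~~R   [De Morgan]
≡ ~S & ~~(~~P | S) & ~~~R   [double negation]
≡ ~S & (~~P | S) & ~~~R   [double negation]
≡ ~S & (P | S) & ~~~R   [double negation]
≡ ~S & (P | S) & ~R   [double negation]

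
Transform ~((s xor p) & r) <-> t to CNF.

~((s xor p) & r) <-> t
⇔ (~((s xor p) & r) -> t) & (t -> ~((s xor p) & r))   [eliminate <->]
⇔ (~~((s xor p) & r) | t) & (t -> ~((s xor p) & r))   [eliminate ->]
⇔ (~~((s | p) & ~(s & p) & r) | t) & (t -> ~((s xor p) & r))   [expand xor]
⇔ (~~((s | p) & ~(s & p) & r) | t) & (~t | ~((s xor p) & r))   [eliminate ->]
⇔ (~~((s | p) & ~(s & p) & r) | t) & (~t | ~((s | p) & ~(s & p) & r))   [expand xor]
⇔ (((s | p) & ~(s & p) & r) | t) & (~t | ~((s | p) & ~(s & p) & r))   [double negation]
⇔ (((s | p) & (~s | ~p) & r) | t) & (~t | ~((s | p) & ~(s & p) & r))   [De Morgan]
⇔ (((s | p) & (~s | ~p) & r) | t) & (~t | ~(s | p) | ~~(s & p) | ~r)   [De Morgan]
⇔ (((s | p) & (~s | ~p) & r) | t) & (~t | (~s & ~p) | ~~(s & p) | ~r)   [De Morgan]
⇔ (((s | p) & (~s | ~p) & r) | t) & (~t | (~s & ~p) | (s & p) | ~r)   [double negation]
⇔ (s | p | t) & (~s | ~p | t) & (r | t) & (~t | ~s | s | ~r) & (~t | ~s | p | ~r) & (~t | ~p | s | ~r) & (~t | ~p | p | ~r)   [distribute | over &]
⇔ (s | p | t) & (~s | ~p | t) & (r | t) & (~t | ~s | p | ~r) & (~t | ~p | s | ~r)   [simplify]

(s | p | t) & (~s | ~p | t) & (r | t) & (~t | ~s | p | ~r) & (~t | ~p | s | ~r)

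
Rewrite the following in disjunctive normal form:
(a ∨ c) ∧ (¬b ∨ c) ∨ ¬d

(a ∨ c) ∧ (¬b ∨ c) ∨ ¬d
⇔ a ∧ ¬b ∨ a ∧ c ∨ c ∧ ¬b ∨ c ∧ c ∨ ¬d   [distribute ∧ over ∨]
⇔ a ∧ ¬b ∨ c ∨ ¬d   [simplify]

a ∧ ¬b ∨ c ∨ ¬d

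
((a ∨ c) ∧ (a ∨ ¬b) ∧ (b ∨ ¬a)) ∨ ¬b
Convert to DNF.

((a ∨ c) ∧ (a ∨ ¬b) ∧ (b ∨ ¬a)) ∨ ¬b
= (a ∧ a ∧ b) ∨ (a ∧ a ∧ ¬a) ∨ (a ∧ ¬b ∧ b) ∨ (a ∧ ¬b ∧ ¬a) ∨ (c ∧ a ∧ b) ∨ (c ∧ a ∧ ¬a) ∨ (c ∧ ¬b ∧ b) ∨ (c ∧ ¬b ∧ ¬a) ∨ ¬b   [distribute ∧ over ∨]
= (a ∧ b) ∨ ¬b   [simplify]

(a ∧ b) ∨ ¬b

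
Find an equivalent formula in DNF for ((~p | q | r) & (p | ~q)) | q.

((~p | q | r) & (p | ~q)) | q
⇔ (~p & p) | (~p & ~q) | (q & p) | (q & ~q) | (r & p) | (r & ~q) | q   — distribute & over |
⇔ (~p & ~q) | (r & p) | (r & ~q) | q   — simplify

(~p & ~q) | (r & p) | (r & ~q) | q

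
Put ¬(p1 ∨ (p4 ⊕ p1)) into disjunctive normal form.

¬p1 ∧ ¬p4

¬(p1 ∨ (p4 ⊕ p1))
⇔ ¬(p1 ∨ (p4 ∧ ¬p1) ∨ (¬p4 ∧ p1))   (expand ⊕)
⇔ ¬p1 ∧ ¬(p4 ∧ ¬p1) ∧ ¬(¬p4 ∧ p1)   (De Morgan)
⇔ ¬p1 ∧ (¬p4 ∨ ¬¬p1) ∧ ¬(¬p4 ∧ p1)   (De Morgan)
⇔ ¬p1 ∧ (¬p4 ∨ p1) ∧ ¬(¬p4 ∧ p1)   (double negation)
⇔ ¬p1 ∧ (¬p4 ∨ p1) ∧ (¬¬p4 ∨ ¬p1)   (De Morgan)
⇔ ¬p1 ∧ (¬p4 ∨ p1) ∧ (p4 ∨ ¬p1)   (double negation)
⇔ (¬p1 ∧ ¬p4 ∧ p4) ∨ (¬p1 ∧ ¬p4 ∧ ¬p1) ∨ (¬p1 ∧ p1 ∧ p4) ∨ (¬p1 ∧ p1 ∧ ¬p1)   (distribute ∧ over ∨)
⇔ ¬p1 ∧ ¬p4   (simplify)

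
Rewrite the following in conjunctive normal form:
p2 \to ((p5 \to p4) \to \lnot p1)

p2 \to ((p5 \to p4) \to \lnot p1)
⇔ \lnot p2 \lor ((p5 \to p4) \to \lnot p1)   [eliminate \to]
⇔ \lnot p2 \lor \lnot (p5 \to p4) \lor \lnot p1   [eliminate \to]
⇔ \lnot p2 \lor \lnot (\lnot p5 \lor p4) \lor \lnot p1   [eliminate \to]
⇔ \lnot p2 \lor (\lnot \lnot p5 \land \lnot p4) \lor \lnot p1   [De Morgan]
⇔ \lnot p2 \lor (p5 \land \lnot p4) \lor \lnot p1   [double negation]
⇔ (\lnot p2 \lor p5 \lor \lnot p1) \land (\lnot p2 \lor \lnot p4 \lor \lnot p1)   [distribute \lor over \land]

(\lnot p2 \lor p5 \lor \lnot p1) \land (\lnot p2 \lor \lnot p4 \lor \lnot p1)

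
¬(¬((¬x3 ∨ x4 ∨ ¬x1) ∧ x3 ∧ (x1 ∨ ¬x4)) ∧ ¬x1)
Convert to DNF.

(¬x1 ∧ x3 ∧ ¬x4) ∨ x1

¬(¬((¬x3 ∨ x4 ∨ ¬x1) ∧ x3 ∧ (x1 ∨ ¬x4)) ∧ ¬x1)
= ¬¬((¬x3 ∨ x4 ∨ ¬x1) ∧ x3 ∧ (x1 ∨ ¬x4)) ∨ ¬¬x1
= ((¬x3 ∨ x4 ∨ ¬x1) ∧ x3 ∧ (x1 ∨ ¬x4)) ∨ ¬¬x1
= ((¬x3 ∨ x4 ∨ ¬x1) ∧ x3 ∧ (x1 ∨ ¬x4)) ∨ x1
= (¬x3 ∧ x3 ∧ x1) ∨ (¬x3 ∧ x3 ∧ ¬x4) ∨ (x4 ∧ x3 ∧ x1) ∨ (x4 ∧ x3 ∧ ¬x4) ∨ (¬x1 ∧ x3 ∧ x1) ∨ (¬x1 ∧ x3 ∧ ¬x4) ∨ x1
= (¬x1 ∧ x3 ∧ ¬x4) ∨ x1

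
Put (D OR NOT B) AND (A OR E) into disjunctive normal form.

(D OR NOT B) AND (A OR E)
= (D AND A) OR (D AND E) OR (NOT B AND A) OR (NOT B AND E)   (distribute AND over OR)

(D AND A) OR (D AND E) OR (NOT B AND A) OR (NOT B AND E)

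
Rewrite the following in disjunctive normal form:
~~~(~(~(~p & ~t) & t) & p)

t | ~p

~~~(~(~(~p & ~t) & t) & p)
= ~(~(~(~p & ~t) & t) & p)   [double negation]
= ~~(~(~p & ~t) & t) | ~p   [De Morgan]
= (~(~p & ~t) & t) | ~p   [double negation]
= ((~~p | ~~t) & t) | ~p   [De Morgan]
= ((p | ~~t) & t) | ~p   [double negation]
= ((p | t) & t) | ~p   [double negation]
= (p & t) | (t & t) | ~p   [distribute & over |]
= t | ~p   [simplify]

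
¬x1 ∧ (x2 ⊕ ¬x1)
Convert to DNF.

¬x1 ∧ (x2 ⊕ ¬x1)
⇔ ¬x1 ∧ ((x2 ∧ ¬¬x1) ∨ (¬x2 ∧ ¬x1))
⇔ ¬x1 ∧ ((x2 ∧ x1) ∨ (¬x2 ∧ ¬x1))
⇔ (¬x1 ∧ x2 ∧ x1) ∨ (¬x1 ∧ ¬x2 ∧ ¬x1)
⇔ ¬x1 ∧ ¬x2

¬x1 ∧ ¬x2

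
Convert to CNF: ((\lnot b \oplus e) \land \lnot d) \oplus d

((\lnot b \oplus e) \land \lnot d) \oplus d
⇔ (((\lnot b \oplus e) \land \lnot d) \lor d) \land \lnot ((\lnot b \oplus e) \land \lnot d \land d)   [expand \oplus]
⇔ (((\lnot b \lor e) \land \lnot (\lnot b \land e) \land \lnot d) \lor d) \land \lnot ((\lnot b \oplus e) \land \lnot d \land d)   [expand \oplus]
⇔ (((\lnot b \lor e) \land \lnot (\lnot b \land e) \land \lnot d) \lor d) \land \lnot ((\lnot b \lor e) \land \lnot (\lnot b \land e) \land \lnot d \land d)   [expand \oplus]
⇔ (((\lnot b \lor e) \land (\lnot \lnot b \lor \lnot e) \land \lnot d) \lor d) \land \lnot ((\lnot b \lor e) \land \lnot (\lnot b \land e) \land \lnot d \land d)   [De Morgan]
⇔ (((\lnot b \lor e) \land (b \lor \lnot e) \land \lnot d) \lor d) \land \lnot ((\lnot b \lor e) \land \lnot (\lnot b \land e) \land \lnot d \land d)   [double negation]
⇔ (((\lnot b \lor e) \land (b \lor \lnot e) \land \lnot d) \lor d) \land (\lnot (\lnot b \lor e) \lor \lnot \lnot (\lnot b \land e) \lor \lnot \lnot d \lor \lnot d)   [De Morgan]
⇔ (((\lnot b \lor e) \land (b \lor \lnot e) \land \lnot d) \lor d) \land ((\lnot \lnot b \land \lnot e) \lor \lnot \lnot (\lnot b \land e) \lor \lnot \lnot d \lor \lnot d)   [De Morgan]
⇔ (((\lnot b \lor e) \land (b \lor \lnot e) \land \lnot d) \lor d) \land ((b \land \lnot e) \lor \lnot \lnot (\lnot b \land e) \lor \lnot \lnot d \lor \lnot d)   [double negation]
⇔ (((\lnot b \lor e) \land (b \lor \lnot e) \land \lnot d) \lor d) \land ((b \land \lnot e) \lor (\lnot b \land e) \lor \lnot \lnot d \lor \lnot d)   [double negation]
⇔ (((\lnot b \lor e) \land (b \lor \lnot e) \land \lnot d) \lor d) \land ((b \land \lnot e) \lor (\lnot b \land e) \lor d \lor \lnot d)   [double negation]
⇔ (\lnot b \lor e \lor d) \land (b \lor \lnot e \lor d) \land (\lnot d \lor d) \land (b \lor \lnot b \lor d \lor \lnot d) \land (b \lor e \lor d \lor \lnot d) \land (\lnot e \lor \lnot b \lor d \lor \lnot d) \land (\lnot e \lor e \lor d \lor \lnot d)   [distribute \lor over \land]
⇔ (\lnot b \lor e \lor d) \land (b \lor \lnot e \lor d)   [simplify]

(\lnot b \lor e \lor d) \land (b \lor \lnot e \lor d)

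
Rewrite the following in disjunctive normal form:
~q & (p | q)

~q & (p | q)
≡ (~q & p) | (~q & q)   — distribute & over |
≡ ~q & p   — simplify

~q & p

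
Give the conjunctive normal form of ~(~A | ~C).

~(~A | ~C)
⇔ ~~A & ~~C   [De Morgan]
⇔ A & ~~C   [double negation]
⇔ A & C   [double negation]

A & C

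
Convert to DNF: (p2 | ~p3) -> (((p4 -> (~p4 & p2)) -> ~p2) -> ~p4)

(p2 | ~p3) -> (((p4 -> (~p4 & p2)) -> ~p2) -> ~p4)
≡ ~(p2 | ~p3) | (((p4 -> (~p4 & p2)) -> ~p2) -> ~p4)   — eliminate ->
≡ ~(p2 | ~p3) | ~((p4 -> (~p4 & p2)) -> ~p2) | ~p4   — eliminate ->
≡ ~(p2 | ~p3) | ~(~(p4 -> (~p4 & p2)) | ~p2) | ~p4   — eliminate ->
≡ ~(p2 | ~p3) | ~(~(~p4 | (~p4 & p2)) | ~p2) | ~p4   — eliminate ->
≡ (~p2 & ~~p3) | ~(~(~p4 | (~p4 & p2)) | ~p2) | ~p4   — De Morgan
≡ (~p2 & p3) | ~(~(~p4 | (~p4 & p2)) | ~p2) | ~p4   — double negation
≡ (~p2 & p3) | (~~(~p4 | (~p4 & p2)) & ~~p2) | ~p4   — De Morgan
≡ (~p2 & p3) | ((~p4 | (~p4 & p2)) & ~~p2) | ~p4   — double negation
≡ (~p2 & p3) | ((~p4 | (~p4 & p2)) & p2) | ~p4   — double negation
≡ (~p2 & p3) | (~p4 & p2) | (~p4 & p2 & p2) | ~p4   — distribute & over |
≡ (~p2 & p3) | ~p4   — simplify

(~p2 & p3) | ~p4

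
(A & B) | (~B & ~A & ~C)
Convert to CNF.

(A | ~B) & (A | ~C) & (B | ~A) & (B | ~C)

(A & B) | (~B & ~A & ~C)
≡ (A | ~B) & (A | ~A) & (A | ~C) & (B | ~B) & (B | ~A) & (B | ~C)   [distribute | over &]
≡ (A | ~B) & (A | ~C) & (B | ~A) & (B | ~C)   [simplify]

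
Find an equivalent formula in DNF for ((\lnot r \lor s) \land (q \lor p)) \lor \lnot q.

(\lnot r \land q) \lor (\lnot r \land p) \lor (s \land q) \lor (s \land p) \lor \lnot q

((\lnot r \lor s) \land (q \lor p)) \lor \lnot q
= (\lnot r \land q) \lor (\lnot r \land p) \lor (s \land q) \lor (s \land p) \lor \lnot q   — distribute \land over \lor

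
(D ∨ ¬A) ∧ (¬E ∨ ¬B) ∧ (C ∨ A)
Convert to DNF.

D ∧ ¬E ∧ C ∨ D ∧ ¬E ∧ A ∨ D ∧ ¬B ∧ C ∨ D ∧ ¬B ∧ A ∨ ¬A ∧ ¬E ∧ C ∨ ¬A ∧ ¬B ∧ C

(D ∨ ¬A) ∧ (¬E ∨ ¬B) ∧ (C ∨ A)
= D ∧ ¬E ∧ C ∨ D ∧ ¬E ∧ A ∨ D ∧ ¬B ∧ C ∨ D ∧ ¬B ∧ A ∨ ¬A ∧ ¬E ∧ C ∨ ¬A ∧ ¬E ∧ A ∨ ¬A ∧ ¬B ∧ C ∨ ¬A ∧ ¬B ∧ A   [distribute ∧ over ∨]
= D ∧ ¬E ∧ C ∨ D ∧ ¬E ∧ A ∨ D ∧ ¬B ∧ C ∨ D ∧ ¬B ∧ A ∨ ¬A ∧ ¬E ∧ C ∨ ¬A ∧ ¬B ∧ C   [simplify]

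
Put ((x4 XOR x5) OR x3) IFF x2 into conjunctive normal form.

(NOT x4 OR x5 OR x2) AND (NOT x5 OR x4 OR x2) AND (NOT x3 OR x2) AND (NOT x2 OR x4 OR x5 OR x3) AND (NOT x2 OR NOT x4 OR NOT x5 OR x3)

((x4 XOR x5) OR x3) IFF x2
⇔ (((x4 XOR x5) OR x3) IMPLIES x2) AND (x2 IMPLIES ((x4 XOR x5) OR x3))   [eliminate IFF]
⇔ (NOT ((x4 XOR x5) OR x3) OR x2) AND (x2 IMPLIES ((x4 XOR x5) OR x3))   [eliminate IMPLIES]
⇔ (NOT (((x4 OR x5) AND NOT (x4 AND x5)) OR x3) OR x2) AND (x2 IMPLIES ((x4 XOR x5) OR x3))   [expand XOR]
⇔ (NOT (((x4 OR x5) AND NOT (x4 AND x5)) OR x3) OR x2) AND (NOT x2 OR (x4 XOR x5) OR x3)   [eliminate IMPLIES]
⇔ (NOT (((x4 OR x5) AND NOT (x4 AND x5)) OR x3) OR x2) AND (NOT x2 OR ((x4 OR x5) AND NOT (x4 AND x5)) OR x3)   [expand XOR]
⇔ ((NOT ((x4 OR x5) AND NOT (x4 AND x5)) AND NOT x3) OR x2) AND (NOT x2 OR ((x4 OR x5) AND NOT (x4 AND x5)) OR x3)   [De Morgan]
⇔ (((NOT (x4 OR x5) OR NOT NOT (x4 AND x5)) AND NOT x3) OR x2) AND (NOT x2 OR ((x4 OR x5) AND NOT (x4 AND x5)) OR x3)   [De Morgan]
⇔ ((((NOT x4 AND NOT x5) OR NOT NOT (x4 AND x5)) AND NOT x3) OR x2) AND (NOT x2 OR ((x4 OR x5) AND NOT (x4 AND x5)) OR x3)   [De Morgan]
⇔ ((((NOT x4 AND NOT x5) OR (x4 AND x5)) AND NOT x3) OR x2) AND (NOT x2 OR ((x4 OR x5) AND NOT (x4 AND x5)) OR x3)   [double negation]
⇔ ((((NOT x4 AND NOT x5) OR (x4 AND x5)) AND NOT x3) OR x2) AND (NOT x2 OR ((x4 OR x5) AND (NOT x4 OR NOT x5)) OR x3)   [De Morgan]
⇔ (NOT x4 OR x4 OR x2) AND (NOT x4 OR x5 OR x2) AND (NOT x5 OR x4 OR x2) AND (NOT x5 OR x5 OR x2) AND (NOT x3 OR x2) AND (NOT x2 OR x4 OR x5 OR x3) AND (NOT x2 OR NOT x4 OR NOT x5 OR x3)   [distribute OR over AND]
⇔ (NOT x4 OR x5 OR x2) AND (NOT x5 OR x4 OR x2) AND (NOT x3 OR x2) AND (NOT x2 OR x4 OR x5 OR x3) AND (NOT x2 OR NOT x4 OR NOT x5 OR x3)   [simplify]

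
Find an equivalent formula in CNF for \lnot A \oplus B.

\lnot A \oplus B
= (\lnot A \lor B) \land \lnot (\lnot A \land B)   [expand \oplus]
= (\lnot A \lor B) \land (\lnot \lnot A \lor \lnot B)   [De Morgan]
= (\lnot A \lor B) \land (A \lor \lnot B)   [double negation]

(\lnot A \lor B) \land (A \lor \lnot B)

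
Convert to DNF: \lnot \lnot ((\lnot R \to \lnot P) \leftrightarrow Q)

\lnot \lnot ((\lnot R \to \lnot P) \leftrightarrow Q)
≡ \lnot \lnot (((\lnot R \to \lnot P) \to Q) \land (Q \to (\lnot R \to \lnot P)))   [eliminate \leftrightarrow]
≡ \lnot \lnot ((\lnot (\lnot R \to \lnot P) \lor Q) \land (Q \to (\lnot R \to \lnot P)))   [eliminate \to]
≡ \lnot \lnot ((\lnot (\lnot \lnot R \lor \lnot P) \lor Q) \land (Q \to (\lnot R \to \lnot P)))   [eliminate \to]
≡ \lnot \lnot ((\lnot (\lnot \lnot R \lor \lnot P) \lor Q) \land (\lnot Q \lor (\lnot R \to \lnot P)))   [eliminate \to]
≡ \lnot \lnot ((\lnot (\lnot \lnot R \lor \lnot P) \lor Q) \land (\lnot Q \lor \lnot \lnot R \lor \lnot P))   [eliminate \to]
≡ (\lnot (\lnot \lnot R \lor \lnot P) \lor Q) \land (\lnot Q \lor \lnot \lnot R \lor \lnot P)   [double negation]
≡ ((\lnot \lnot \lnot R \land \lnot \lnot P) \lor Q) \land (\lnot Q \lor \lnot \lnot R \lor \lnot P)   [De Morgan]
≡ ((\lnot R \land \lnot \lnot P) \lor Q) \land (\lnot Q \lor \lnot \lnot R \lor \lnot P)   [double negation]
≡ ((\lnot R \land P) \lor Q) \land (\lnot Q \lor \lnot \lnot R \lor \lnot P)   [double negation]
≡ ((\lnot R \land P) \lor Q) \land (\lnot Q \lor R \lor \lnot P)   [double negation]
≡ (\lnot R \land P \land \lnot Q) \lor (\lnot R \land P \land R) \lor (\lnot R \land P \land \lnot P) \lor (Q \land \lnot Q) \lor (Q \land R) \lor (Q \land \lnot P)   [distribute \land over \lor]
≡ (\lnot R \land P \land \lnot Q) \lor (Q \land R) \lor (Q \land \lnot P)   [simplify]

(\lnot R \land P \land \lnot Q) \lor (Q \land R) \lor (Q \land \lnot P)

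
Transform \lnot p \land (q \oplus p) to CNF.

\lnot p \land (q \oplus p)
≡ \lnot p \land (q \lor p) \land \lnot (q \land p)   [expand \oplus]
≡ \lnot p \land (q \lor p) \land (\lnot q \lor \lnot p)   [De Morgan]
≡ \lnot p \land (q \lor p)   [simplify]

\lnot p \land (q \lor p)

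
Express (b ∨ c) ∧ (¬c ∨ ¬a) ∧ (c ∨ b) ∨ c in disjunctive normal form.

(b ∨ c) ∧ (¬c ∨ ¬a) ∧ (c ∨ b) ∨ c
= b ∧ ¬c ∧ c ∨ b ∧ ¬c ∧ b ∨ b ∧ ¬a ∧ c ∨ b ∧ ¬a ∧ b ∨ c ∧ ¬c ∧ c ∨ c ∧ ¬c ∧ b ∨ c ∧ ¬a ∧ c ∨ c ∧ ¬a ∧ b ∨ c   [distribute ∧ over ∨]
= b ∧ ¬c ∨ b ∧ ¬a ∨ c   [simplify]

b ∧ ¬c ∨ b ∧ ¬a ∨ c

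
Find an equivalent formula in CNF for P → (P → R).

¬P ∨ R

P → (P → R)
⇔ ¬P ∨ (P → R)   [eliminate →]
⇔ ¬P ∨ ¬P ∨ R   [eliminate →]
⇔ ¬P ∨ R   [simplify]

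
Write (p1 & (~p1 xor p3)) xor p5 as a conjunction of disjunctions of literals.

(p1 & (~p1 xor p3)) xor p5
⇔ ((p1 & (~p1 xor p3)) | p5) & ~(p1 & (~p1 xor p3) & p5)
⇔ ((p1 & (~p1 | p3) & ~(~p1 & p3)) | p5) & ~(p1 & (~p1 xor p3) & p5)
⇔ ((p1 & (~p1 | p3) & ~(~p1 & p3)) | p5) & ~(p1 & (~p1 | p3) & ~(~p1 & p3) & p5)
⇔ ((p1 & (~p1 | p3) & (~~p1 | ~p3)) | p5) & ~(p1 & (~p1 | p3) & ~(~p1 & p3) & p5)
⇔ ((p1 & (~p1 | p3) & (p1 | ~p3)) | p5) & ~(p1 & (~p1 | p3) & ~(~p1 & p3) & p5)
⇔ ((p1 & (~p1 | p3) & (p1 | ~p3)) | p5) & (~p1 | ~(~p1 | p3) | ~~(~p1 & p3) | ~p5)
⇔ ((p1 & (~p1 | p3) & (p1 | ~p3)) | p5) & (~p1 | (~~p1 & ~p3) | ~~(~p1 & p3) | ~p5)
⇔ ((p1 & (~p1 | p3) & (p1 | ~p3)) | p5) & (~p1 | (p1 & ~p3) | ~~(~p1 & p3) | ~p5)
⇔ ((p1 & (~p1 | p3) & (p1 | ~p3)) | p5) & (~p1 | (p1 & ~p3) | (~p1 & p3) | ~p5)
⇔ (p1 | p5) & (~p1 | p3 | p5) & (p1 | ~p3 | p5) & (~p1 | p1 | ~p1 | ~p5) & (~p1 | p1 | p3 | ~p5) & (~p1 | ~p3 | ~p1 | ~p5) & (~p1 | ~p3 | p3 | ~p5)
⇔ (p1 | p5) & (~p1 | p3 | p5) & (~p1 | ~p3 | ~p5)

(p1 | p5) & (~p1 | p3 | p5) & (~p1 | ~p3 | ~p5)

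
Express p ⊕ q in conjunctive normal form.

p ⊕ q
⇔ (p ∨ q) ∧ ¬(p ∧ q)   — expand ⊕
⇔ (p ∨ q) ∧ (¬p ∨ ¬q)   — De Morgan

(p ∨ q) ∧ (¬p ∨ ¬q)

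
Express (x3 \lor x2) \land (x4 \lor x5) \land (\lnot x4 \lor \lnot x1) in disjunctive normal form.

(x3 \land x4 \land \lnot x1) \lor (x3 \land x5 \land \lnot x4) \lor (x3 \land x5 \land \lnot x1) \lor (x2 \land x4 \land \lnot x1) \lor (x2 \land x5 \land \lnot x4) \lor (x2 \land x5 \land \lnot x1)

(x3 \lor x2) \land (x4 \lor x5) \land (\lnot x4 \lor \lnot x1)
⇔ (x3 \land x4 \land \lnot x4) \lor (x3 \land x4 \land \lnot x1) \lor (x3 \land x5 \land \lnot x4) \lor (x3 \land x5 \land \lnot x1) \lor (x2 \land x4 \land \lnot x4) \lor (x2 \land x4 \land \lnot x1) \lor (x2 \land x5 \land \lnot x4) \lor (x2 \land x5 \land \lnot x1)   (distribute \land over \lor)
⇔ (x3 \land x4 \land \lnot x1) \lor (x3 \land x5 \land \lnot x4) \lor (x3 \land x5 \land \lnot x1) \lor (x2 \land x4 \land \lnot x1) \lor (x2 \land x5 \land \lnot x4) \lor (x2 \land x5 \land \lnot x1)   (simplify)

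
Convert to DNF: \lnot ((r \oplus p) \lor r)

\lnot ((r \oplus p) \lor r)
= \lnot ((r \land \lnot p) \lor (\lnot r \land p) \lor r)   [expand \oplus]
= \lnot (r \land \lnot p) \land \lnot (\lnot r \land p) \land \lnot r   [De Morgan]
= (\lnot r \lor \lnot \lnot p) \land \lnot (\lnot r \land p) \land \lnot r   [De Morgan]
= (\lnot r \lor p) \land \lnot (\lnot r \land p) \land \lnot r   [double negation]
= (\lnot r \lor p) \land (\lnot \lnot r \lor \lnot p) \land \lnot r   [De Morgan]
= (\lnot r \lor p) \land (r \lor \lnot p) \land \lnot r   [double negation]
= (\lnot r \land r \land \lnot r) \lor (\lnot r \land \lnot p \land \lnot r) \lor (p \land r \land \lnot r) \lor (p \land \lnot p \land \lnot r)   [distribute \land over \lor]
= \lnot r \land \lnot p   [simplify]

\lnot r \land \lnot p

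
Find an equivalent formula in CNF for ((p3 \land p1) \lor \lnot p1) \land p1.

(p3 \lor \lnot p1) \land p1

((p3 \land p1) \lor \lnot p1) \land p1
⇔ (p3 \lor \lnot p1) \land (p1 \lor \lnot p1) \land p1   [distribute \lor over \land]
⇔ (p3 \lor \lnot p1) \land p1   [simplify]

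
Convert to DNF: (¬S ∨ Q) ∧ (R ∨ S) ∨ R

(¬S ∨ Q) ∧ (R ∨ S) ∨ R
= ¬S ∧ R ∨ ¬S ∧ S ∨ Q ∧ R ∨ Q ∧ S ∨ R   — distribute ∧ over ∨
= Q ∧ S ∨ R   — simplify

Q ∧ S ∨ R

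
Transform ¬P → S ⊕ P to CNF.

P ∨ S

¬P → S ⊕ P
≡ ¬¬P ∨ (S ⊕ P)   — eliminate →
≡ ¬¬P ∨ (S ∨ P) ∧ ¬(S ∧ P)   — expand ⊕
≡ P ∨ (S ∨ P) ∧ ¬(S ∧ P)   — double negation
≡ P ∨ (S ∨ P) ∧ (¬S ∨ ¬P)   — De Morgan
≡ (P ∨ S ∨ P) ∧ (P ∨ ¬S ∨ ¬P)   — distribute ∨ over ∧
≡ P ∨ S   — simplify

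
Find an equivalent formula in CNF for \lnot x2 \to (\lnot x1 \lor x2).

\lnot x2 \to (\lnot x1 \lor x2)
≡ \lnot \lnot x2 \lor \lnot x1 \lor x2   — eliminate \to
≡ x2 \lor \lnot x1 \lor x2   — double negation
≡ x2 \lor \lnot x1   — simplify

x2 \lor \lnot x1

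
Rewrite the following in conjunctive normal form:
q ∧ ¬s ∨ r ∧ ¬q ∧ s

q ∧ ¬s ∨ r ∧ ¬q ∧ s
≡ (q ∨ r) ∧ (q ∨ ¬q) ∧ (q ∨ s) ∧ (¬s ∨ r) ∧ (¬s ∨ ¬q) ∧ (¬s ∨ s)   [distribute ∨ over ∧]
≡ (q ∨ r) ∧ (q ∨ s) ∧ (¬s ∨ r) ∧ (¬s ∨ ¬q)   [simplify]

(q ∨ r) ∧ (q ∨ s) ∧ (¬s ∨ r) ∧ (¬s ∨ ¬q)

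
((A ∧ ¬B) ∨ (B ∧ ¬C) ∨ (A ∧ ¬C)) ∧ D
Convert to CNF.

(A ∨ B) ∧ (A ∨ ¬C) ∧ (¬B ∨ ¬C) ∧ D

((A ∧ ¬B) ∨ (B ∧ ¬C) ∨ (A ∧ ¬C)) ∧ D
≡ (A ∨ B ∨ A) ∧ (A ∨ B ∨ ¬C) ∧ (A ∨ ¬C ∨ A) ∧ (A ∨ ¬C ∨ ¬C) ∧ (¬B ∨ B ∨ A) ∧ (¬B ∨ B ∨ ¬C) ∧ (¬B ∨ ¬C ∨ A) ∧ (¬B ∨ ¬C ∨ ¬C) ∧ D
≡ (A ∨ B) ∧ (A ∨ ¬C) ∧ (¬B ∨ ¬C) ∧ D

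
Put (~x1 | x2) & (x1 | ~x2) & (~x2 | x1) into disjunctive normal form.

(~x1 | x2) & (x1 | ~x2) & (~x2 | x1)
≡ (~x1 & x1 & ~x2) | (~x1 & x1 & x1) | (~x1 & ~x2 & ~x2) | (~x1 & ~x2 & x1) | (x2 & x1 & ~x2) | (x2 & x1 & x1) | (x2 & ~x2 & ~x2) | (x2 & ~x2 & x1)   [distribute & over |]
≡ (~x1 & ~x2) | (x2 & x1)   [simplify]

(~x1 & ~x2) | (x2 & x1)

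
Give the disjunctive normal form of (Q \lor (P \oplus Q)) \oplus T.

(Q \lor (P \oplus Q)) \oplus T
= (Q \lor (P \oplus Q)) \land \lnot T \lor \lnot (Q \lor (P \oplus Q)) \land T   (expand \oplus)
= (Q \lor P \land \lnot Q \lor \lnot P \land Q) \land \lnot T \lor \lnot (Q \lor (P \oplus Q)) \land T   (expand \oplus)
= (Q \lor P \land \lnot Q \lor \lnot P \land Q) \land \lnot T \lor \lnot (Q \lor P \land \lnot Q \lor \lnot P \land Q) \land T   (expand \oplus)
= (Q \lor P \land \lnot Q \lor \lnot P \land Q) \land \lnot T \lor \lnot Q \land \lnot (P \land \lnot Q) \land \lnot (\lnot P \land Q) \land T   (De Morgan)
= (Q \lor P \land \lnot Q \lor \lnot P \land Q) \land \lnot T \lor \lnot Q \land (\lnot P \lor \lnot \lnot Q) \land \lnot (\lnot P \land Q) \land T   (De Morgan)
= (Q \lor P \land \lnot Q \lor \lnot P \land Q) \land \lnot T \lor \lnot Q \land (\lnot P \lor Q) \land \lnot (\lnot P \land Q) \land T   (double negation)
= (Q \lor P \land \lnot Q \lor \lnot P \land Q) \land \lnot T \lor \lnot Q \land (\lnot P \lor Q) \land (\lnot \lnot P \lor \lnot Q) \land T   (De Morgan)
= (Q \lor P \land \lnot Q \lor \lnot P \land Q) \land \lnot T \lor \lnot Q \land (\lnot P \lor Q) \land (P \lor \lnot Q) \land T   (double negation)
= Q \land \lnot T \lor P \land \lnot Q \land \lnot T \lor \lnot P \land Q \land \lnot T \lor \lnot Q \land \lnot P \land P \land T \lor \lnot Q \land \lnot P \land \lnot Q \land T \lor \lnot Q \land Q \land P \land T \lor \lnot Q \land Q \land \lnot Q \land T   (distribute \land over \lor)
= Q \land \lnot T \lor P \land \lnot Q \land \lnot T \lor \lnot Q \land \lnot P \land T   (simplify)

Q \land \lnot T \lor P \land \lnot Q \land \lnot T \lor \lnot Q \land \lnot P \land T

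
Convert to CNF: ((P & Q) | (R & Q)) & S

(P | R) & Q & S

((P & Q) | (R & Q)) & S
≡ (P | R) & (P | Q) & (Q | R) & (Q | Q) & S   [distribute | over &]
≡ (P | R) & Q & S   [simplify]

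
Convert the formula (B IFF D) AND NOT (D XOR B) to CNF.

(NOT B OR D) AND (NOT D OR B)

(B IFF D) AND NOT (D XOR B)
⇔ (B IMPLIES D) AND (D IMPLIES B) AND NOT (D XOR B)
⇔ (NOT B OR D) AND (D IMPLIES B) AND NOT (D XOR B)
⇔ (NOT B OR D) AND (NOT D OR B) AND NOT (D XOR B)
⇔ (NOT B OR D) AND (NOT D OR B) AND NOT ((D OR B) AND NOT (D AND B))
⇔ (NOT B OR D) AND (NOT D OR B) AND (NOT (D OR B) OR NOT NOT (D AND B))
⇔ (NOT B OR D) AND (NOT D OR B) AND ((NOT D AND NOT B) OR NOT NOT (D AND B))
⇔ (NOT B OR D) AND (NOT D OR B) AND ((NOT D AND NOT B) OR (D AND B))
⇔ (NOT B OR D) AND (NOT D OR B) AND (NOT D OR D) AND (NOT D OR B) AND (NOT B OR D) AND (NOT B OR B)
⇔ (NOT B OR D) AND (NOT D OR B)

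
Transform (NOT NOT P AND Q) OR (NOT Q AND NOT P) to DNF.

(P AND Q) OR (NOT Q AND NOT P)

(NOT NOT P AND Q) OR (NOT Q AND NOT P)
≡ (P AND Q) OR (NOT Q AND NOT P)   [double negation]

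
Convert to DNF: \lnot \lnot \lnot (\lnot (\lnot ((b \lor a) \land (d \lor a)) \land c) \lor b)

\lnot b \land \lnot a \land c

\lnot \lnot \lnot (\lnot (\lnot ((b \lor a) \land (d \lor a)) \land c) \lor b)
= \lnot (\lnot (\lnot ((b \lor a) \land (d \lor a)) \land c) \lor b)   — double negation
= \lnot \lnot (\lnot ((b \lor a) \land (d \lor a)) \land c) \land \lnot b   — De Morgan
= \lnot ((b \lor a) \land (d \lor a)) \land c \land \lnot b   — double negation
= (\lnot (b \lor a) \lor \lnot (d \lor a)) \land c \land \lnot b   — De Morgan
= ((\lnot b \land \lnot a) \lor \lnot (d \lor a)) \land c \land \lnot b   — De Morgan
= ((\lnot b \land \lnot a) \lor (\lnot d \land \lnot a)) \land c \land \lnot b   — De Morgan
= (\lnot b \land \lnot a \land c \land \lnot b) \lor (\lnot d \land \lnot a \land c \land \lnot b)   — distribute \land over \lor
= \lnot b \land \lnot a \land c   — simplify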